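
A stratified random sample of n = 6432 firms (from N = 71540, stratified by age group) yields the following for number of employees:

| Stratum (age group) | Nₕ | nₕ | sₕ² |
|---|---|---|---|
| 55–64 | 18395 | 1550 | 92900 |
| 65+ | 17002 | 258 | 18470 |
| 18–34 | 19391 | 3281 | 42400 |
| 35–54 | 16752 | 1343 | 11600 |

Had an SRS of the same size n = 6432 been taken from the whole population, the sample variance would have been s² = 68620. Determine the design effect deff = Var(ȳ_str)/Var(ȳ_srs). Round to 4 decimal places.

Var(ȳ_str) = Σ Wₕ²(1−fₕ)sₕ²/nₕ with Wₕ = Nₕ/71540:
  55–64: (18395/71540)²·(1−1550/18395)·92900/1550 = 3.6287492
  65+: (17002/71540)²·(1−258/17002)·18470/258 = 3.9820668
  18–34: (19391/71540)²·(1−3281/19391)·42400/3281 = 0.78878293
  35–54: (16752/71540)²·(1−1343/16752)·11600/1343 = 0.43563747
  → Var(ȳ_str) = 8.8352364.
Var(ȳ_srs) = (1 − 6432/71540)·68620/6432 = 9.7093487.
deff = 8.8352364 / 9.7093487 = 0.9100.

0.9100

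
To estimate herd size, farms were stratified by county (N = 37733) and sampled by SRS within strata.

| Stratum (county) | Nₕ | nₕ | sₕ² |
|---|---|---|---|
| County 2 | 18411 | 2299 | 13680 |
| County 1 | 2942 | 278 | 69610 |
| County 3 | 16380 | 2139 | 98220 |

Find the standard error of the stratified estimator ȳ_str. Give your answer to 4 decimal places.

3.1845

Var(ȳ_str) = Σₕ Wₕ²(1 − fₕ)sₕ²/nₕ with Wₕ = Nₕ/N, N = 37733.
County 2: Wₕ = 0.48792834; term = 0.48792834²·(1 − 0.12487100)·13680/2299 = 1.2397419.
County 1: Wₕ = 0.07796889; term = 0.07796889²·(1 − 0.09449354)·69610/278 = 1.3783549.
County 3: Wₕ = 0.43410277; term = 0.43410277²·(1 − 0.13058608)·98220/2139 = 7.5231697.
Sum = 10.141267.
SE = √(10.141267) = 3.1845.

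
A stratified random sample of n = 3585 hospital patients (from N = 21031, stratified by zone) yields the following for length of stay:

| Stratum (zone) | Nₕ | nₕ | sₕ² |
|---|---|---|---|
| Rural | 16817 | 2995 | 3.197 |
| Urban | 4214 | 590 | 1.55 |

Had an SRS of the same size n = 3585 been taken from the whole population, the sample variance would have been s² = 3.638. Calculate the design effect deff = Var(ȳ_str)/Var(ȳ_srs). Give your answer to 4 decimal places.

Var(ȳ_str) = Σ Wₕ²(1−fₕ)sₕ²/nₕ with Wₕ = Nₕ/21031:
  Rural: (16817/21031)²·(1−2995/16817)·3.197/2995 = 5.6097741 × 10^-4
  Urban: (4214/21031)²·(1−590/4214)·1.55/590 = 9.0707367 × 10^-5
  → Var(ȳ_str) = 6.5168478 × 10^-4.
Var(ȳ_srs) = (1 − 3585/21031)·3.638/3585 = 8.4180108 × 10^-4.
deff = (6.5168478 × 10^-4) / (8.4180108 × 10^-4) = 0.7742.

0.7742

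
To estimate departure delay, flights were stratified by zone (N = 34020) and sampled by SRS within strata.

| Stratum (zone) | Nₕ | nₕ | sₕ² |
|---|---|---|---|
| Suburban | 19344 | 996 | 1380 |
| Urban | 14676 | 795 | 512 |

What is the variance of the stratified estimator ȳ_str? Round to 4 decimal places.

Var(ȳ_str) = Σₕ Wₕ²(1 − fₕ)sₕ²/nₕ with Wₕ = Nₕ/N, N = 34020.
Suburban: Wₕ = 0.56860670; term = 0.56860670²·(1 − 0.05148883)·1380/996 = 0.42489943.
Urban: Wₕ = 0.43139330; term = 0.43139330²·(1 − 0.05417007)·512/795 = 0.11336074.
Sum = 0.53826017.

0.5383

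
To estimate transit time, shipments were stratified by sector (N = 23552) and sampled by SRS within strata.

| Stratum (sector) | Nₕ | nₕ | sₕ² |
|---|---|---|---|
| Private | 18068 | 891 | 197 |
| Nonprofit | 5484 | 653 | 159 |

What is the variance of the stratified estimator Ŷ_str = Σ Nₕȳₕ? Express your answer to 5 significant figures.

Var(Ŷ_str) = Σₕ Nₕ²(1 − fₕ)sₕ²/nₕ.
Private: 18068²·(1 − 891/18068)·197/891 = 6.8619243 × 10^7.
Nonprofit: 5484²·(1 − 653/5484)·159/653 = 6.450872 × 10^6.
Sum = 7.5070115 × 10^7.

7.5070 × 10^7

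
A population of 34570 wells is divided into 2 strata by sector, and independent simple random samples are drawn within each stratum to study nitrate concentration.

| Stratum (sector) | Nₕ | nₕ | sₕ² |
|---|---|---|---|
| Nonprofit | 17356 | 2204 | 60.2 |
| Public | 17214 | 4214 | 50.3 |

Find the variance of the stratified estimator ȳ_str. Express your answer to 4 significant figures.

0.008246

Var(ȳ_str) = Σₕ Wₕ²(1 − fₕ)sₕ²/nₕ with Wₕ = Nₕ/N, N = 34570.
Nonprofit: Wₕ = 0.50205380; term = 0.50205380²·(1 − 0.12698779)·60.2/2204 = 0.0060104328.
Public: Wₕ = 0.49794620; term = 0.49794620²·(1 − 0.24480074)·50.3/4214 = 0.0022351149.
Sum = 0.0082455477.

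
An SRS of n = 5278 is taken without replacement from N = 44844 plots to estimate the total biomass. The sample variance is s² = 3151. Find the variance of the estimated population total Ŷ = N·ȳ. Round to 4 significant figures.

1.059 × 10^9

Var(Ŷ) = N²·Var(ȳ) = N²·(1 − n/N)·s²/n.
f = 5278/44844 = 0.11769690; Var(ȳ) = 0.88230310·3151/5278 = 0.52674063.
Var(Ŷ) = 44844² · 0.52674063 = 1.0592672 × 10^9.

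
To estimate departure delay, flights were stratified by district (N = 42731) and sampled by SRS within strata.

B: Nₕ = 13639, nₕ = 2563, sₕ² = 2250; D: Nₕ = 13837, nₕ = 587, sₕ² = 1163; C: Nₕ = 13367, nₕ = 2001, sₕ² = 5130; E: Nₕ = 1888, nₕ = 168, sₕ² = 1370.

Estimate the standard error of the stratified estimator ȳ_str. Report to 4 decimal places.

0.7067

Var(ȳ_str) = Σₕ Wₕ²(1 − fₕ)sₕ²/nₕ with Wₕ = Nₕ/N, N = 42731.
B: Wₕ = 0.31918279; term = 0.31918279²·(1 − 0.18791700)·2250/2563 = 0.072629537.
D: Wₕ = 0.32381643; term = 0.32381643²·(1 − 0.04242249)·1163/587 = 0.19893597.
C: Wₕ = 0.31281739; term = 0.31281739²·(1 − 0.14969702)·5130/2001 = 0.21331715.
E: Wₕ = 0.04418338; term = 0.04418338²·(1 − 0.08898305)·1370/168 = 0.014502925.
Sum = 0.49938558.
SE = √(0.49938558) = 0.7067.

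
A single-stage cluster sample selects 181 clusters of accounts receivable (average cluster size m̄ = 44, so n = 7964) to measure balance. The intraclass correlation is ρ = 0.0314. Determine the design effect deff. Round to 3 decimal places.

deff = 1 + (44 − 1)·0.0314 = 1 + 1.3502 = 2.3502.

2.350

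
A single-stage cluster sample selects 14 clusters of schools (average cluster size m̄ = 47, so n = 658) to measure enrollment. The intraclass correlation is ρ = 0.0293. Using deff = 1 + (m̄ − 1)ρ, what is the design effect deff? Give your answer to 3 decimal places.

deff = 1 + (47 − 1)·0.0293 = 1 + 1.3478 = 2.3478.

2.348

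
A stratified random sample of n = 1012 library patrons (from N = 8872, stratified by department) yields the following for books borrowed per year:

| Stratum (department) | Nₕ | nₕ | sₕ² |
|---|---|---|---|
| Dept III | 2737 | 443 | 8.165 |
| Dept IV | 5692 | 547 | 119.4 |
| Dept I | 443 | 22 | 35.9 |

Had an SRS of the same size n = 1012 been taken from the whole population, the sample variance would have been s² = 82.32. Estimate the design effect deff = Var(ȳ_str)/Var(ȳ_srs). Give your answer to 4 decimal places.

Var(ȳ_str) = Σ Wₕ²(1−fₕ)sₕ²/nₕ with Wₕ = Nₕ/8872:
  Dept III: (2737/8872)²·(1−443/2737)·8.165/443 = 0.001470204
  Dept IV: (5692/8872)²·(1−547/5692)·119.4/547 = 0.081212748
  Dept I: (443/8872)²·(1−22/443)·35.9/22 = 0.0038664689
  → Var(ȳ_str) = 0.086549421.
Var(ȳ_srs) = (1 − 1012/8872)·82.32/1012 = 0.072065244.
deff = 0.086549421 / 0.072065244 = 1.2010.

1.2010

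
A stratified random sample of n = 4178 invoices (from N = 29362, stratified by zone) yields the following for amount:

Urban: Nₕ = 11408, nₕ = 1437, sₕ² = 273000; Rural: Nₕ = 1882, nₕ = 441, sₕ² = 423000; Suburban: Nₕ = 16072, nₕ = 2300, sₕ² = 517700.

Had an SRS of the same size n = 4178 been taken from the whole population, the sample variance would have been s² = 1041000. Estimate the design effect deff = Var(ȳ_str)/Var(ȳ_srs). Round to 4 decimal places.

0.4018

Var(ȳ_str) = Σ Wₕ²(1−fₕ)sₕ²/nₕ with Wₕ = Nₕ/29362:
  Urban: (11408/29362)²·(1−1437/11408)·273000/1437 = 25.065873
  Rural: (1882/29362)²·(1−441/1882)·423000/441 = 3.0172695
  Suburban: (16072/29362)²·(1−2300/16072)·517700/2300 = 57.789109
  → Var(ȳ_str) = 85.872252.
Var(ȳ_srs) = (1 − 4178/29362)·1041000/4178 = 213.70829.
deff = 85.872252 / 213.70829 = 0.4018.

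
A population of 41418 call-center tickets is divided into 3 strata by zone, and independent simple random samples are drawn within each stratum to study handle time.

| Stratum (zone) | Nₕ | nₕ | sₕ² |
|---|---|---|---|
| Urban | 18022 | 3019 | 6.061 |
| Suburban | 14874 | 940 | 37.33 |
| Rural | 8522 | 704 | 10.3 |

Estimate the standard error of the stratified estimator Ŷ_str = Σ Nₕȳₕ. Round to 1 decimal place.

3122.2

Var(Ŷ_str) = Σₕ Nₕ²(1 − fₕ)sₕ²/nₕ.
Urban: 18022²·(1 − 3019/18022)·6.061/3019 = 542828.03.
Suburban: 14874²·(1 − 940/14874)·37.33/940 = 8.2306421 × 10^6.
Rural: 8522²·(1 − 704/8522)·10.3/704 = 974769.12.
Sum = 9.7482393 × 10^6.
SE = √(9.7482393 × 10^6) = 3122.2.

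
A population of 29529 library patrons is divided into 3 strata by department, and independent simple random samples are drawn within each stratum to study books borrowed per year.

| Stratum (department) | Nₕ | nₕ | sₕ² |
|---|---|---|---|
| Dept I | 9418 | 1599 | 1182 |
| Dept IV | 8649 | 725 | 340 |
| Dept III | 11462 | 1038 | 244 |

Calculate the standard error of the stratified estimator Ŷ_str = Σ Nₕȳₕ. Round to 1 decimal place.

Var(Ŷ_str) = Σₕ Nₕ²(1 − fₕ)sₕ²/nₕ.
Dept I: 9418²·(1 − 1599/9418)·1182/1599 = 5.4435086 × 10^7.
Dept IV: 8649²·(1 − 725/8649)·340/725 = 3.21404 × 10^7.
Dept III: 11462²·(1 − 1038/11462)·244/1038 = 2.8085831 × 10^7.
Sum = 1.1466132 × 10^8.
SE = √(1.1466132 × 10^8) = 10708.0.

10708.0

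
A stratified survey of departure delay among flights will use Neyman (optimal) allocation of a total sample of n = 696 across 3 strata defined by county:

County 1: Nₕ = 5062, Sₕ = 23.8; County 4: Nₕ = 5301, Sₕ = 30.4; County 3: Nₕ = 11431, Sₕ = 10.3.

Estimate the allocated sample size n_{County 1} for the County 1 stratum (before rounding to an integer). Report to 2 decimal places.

Neyman allocation: nₕ = n·NₕSₕ / Σⱼ NⱼSⱼ.
Σ NⱼSⱼ = 5062·23.8 + 5301·30.4 + 11431·10.3 = 399365.3.
n_{County 1} = 696·5062·23.8 / 399365.3 = 209.96.

209.96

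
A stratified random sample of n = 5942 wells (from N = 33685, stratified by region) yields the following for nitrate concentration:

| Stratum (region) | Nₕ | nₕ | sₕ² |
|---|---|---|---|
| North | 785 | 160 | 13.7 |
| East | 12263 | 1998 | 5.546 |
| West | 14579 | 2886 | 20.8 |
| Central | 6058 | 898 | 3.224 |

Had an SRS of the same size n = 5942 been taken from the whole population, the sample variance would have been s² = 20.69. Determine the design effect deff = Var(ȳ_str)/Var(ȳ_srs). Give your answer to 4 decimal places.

Var(ȳ_str) = Σ Wₕ²(1−fₕ)sₕ²/nₕ with Wₕ = Nₕ/33685:
  North: (785/33685)²·(1−160/785)·13.7/160 = 3.7023473 × 10^-5
  East: (12263/33685)²·(1−1998/12263)·5.546/1998 = 3.0794061 × 10^-4
  West: (14579/33685)²·(1−2886/14579)·20.8/2886 = 0.0010827984
  Central: (6058/33685)²·(1−898/6058)·3.224/898 = 9.8906438 × 10^-5
  → Var(ȳ_str) = 0.0015266689.
Var(ȳ_srs) = (1 − 5942/33685)·20.69/5942 = 0.0028677726.
deff = 0.0015266689 / 0.0028677726 = 0.5324.

0.5324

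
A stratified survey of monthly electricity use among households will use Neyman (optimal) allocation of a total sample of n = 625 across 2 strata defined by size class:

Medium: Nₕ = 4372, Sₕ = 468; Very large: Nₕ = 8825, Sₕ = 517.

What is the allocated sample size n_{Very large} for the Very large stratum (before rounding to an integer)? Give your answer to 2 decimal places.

Neyman allocation: nₕ = n·NₕSₕ / Σⱼ NⱼSⱼ.
Σ NⱼSⱼ = 4372·468 + 8825·517 = 6.608621 × 10^6.
n_{Very large} = 625·8825·517 / (6.608621 × 10^6) = 431.49.

431.49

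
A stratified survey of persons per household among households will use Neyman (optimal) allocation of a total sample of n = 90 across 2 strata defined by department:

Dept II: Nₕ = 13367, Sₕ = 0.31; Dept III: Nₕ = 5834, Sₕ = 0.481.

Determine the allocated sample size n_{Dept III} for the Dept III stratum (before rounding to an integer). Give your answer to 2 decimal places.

Neyman allocation: nₕ = n·NₕSₕ / Σⱼ NⱼSⱼ.
Σ NⱼSⱼ = 13367·0.31 + 5834·0.481 = 6949.924.
n_{Dept III} = 90·5834·0.481 / 6949.924 = 36.34.

36.34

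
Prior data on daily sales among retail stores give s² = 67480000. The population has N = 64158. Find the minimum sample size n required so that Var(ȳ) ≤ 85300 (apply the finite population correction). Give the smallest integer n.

782

Without fpc, n₀ = s²/D = 67480000/85300 = 791.0903.
With fpc, (1 − n/N)·s²/n ≤ D requires n ≥ n₀/(1 + n₀/N) = 791.0903/(1 + 791.0903/64158) = 781.4547.
Rounding up, n = 782.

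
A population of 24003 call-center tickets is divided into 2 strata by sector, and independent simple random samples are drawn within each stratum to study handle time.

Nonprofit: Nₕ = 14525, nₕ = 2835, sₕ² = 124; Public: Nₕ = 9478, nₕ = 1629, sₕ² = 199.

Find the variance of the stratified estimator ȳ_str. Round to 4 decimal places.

0.0287

Var(ȳ_str) = Σₕ Wₕ²(1 − fₕ)sₕ²/nₕ with Wₕ = Nₕ/N, N = 24003.
Nonprofit: Wₕ = 0.60513269; term = 0.60513269²·(1 − 0.19518072)·124/2835 = 0.012890454.
Public: Wₕ = 0.39486731; term = 0.39486731²·(1 − 0.17187170)·199/1629 = 0.015773642.
Sum = 0.028664096.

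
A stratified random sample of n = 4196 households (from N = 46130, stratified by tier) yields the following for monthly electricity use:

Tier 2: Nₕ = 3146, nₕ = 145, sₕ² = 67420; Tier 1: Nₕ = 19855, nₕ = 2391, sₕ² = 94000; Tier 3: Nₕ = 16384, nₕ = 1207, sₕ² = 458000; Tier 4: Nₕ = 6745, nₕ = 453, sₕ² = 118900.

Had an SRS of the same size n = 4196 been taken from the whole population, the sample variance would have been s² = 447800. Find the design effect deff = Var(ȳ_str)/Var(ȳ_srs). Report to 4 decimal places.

0.5983

Var(ȳ_str) = Σ Wₕ²(1−fₕ)sₕ²/nₕ with Wₕ = Nₕ/46130:
  Tier 2: (3146/46130)²·(1−145/3146)·67420/145 = 2.0629018
  Tier 1: (19855/46130)²·(1−2391/19855)·94000/2391 = 6.4061187
  Tier 3: (16384/46130)²·(1−1207/16384)·458000/1207 = 44.340151
  Tier 4: (6745/46130)²·(1−453/6745)·118900/453 = 5.2346471
  → Var(ȳ_str) = 58.043819.
Var(ȳ_srs) = (1 − 4196/46130)·447800/4196 = 97.013338.
deff = 58.043819 / 97.013338 = 0.5983.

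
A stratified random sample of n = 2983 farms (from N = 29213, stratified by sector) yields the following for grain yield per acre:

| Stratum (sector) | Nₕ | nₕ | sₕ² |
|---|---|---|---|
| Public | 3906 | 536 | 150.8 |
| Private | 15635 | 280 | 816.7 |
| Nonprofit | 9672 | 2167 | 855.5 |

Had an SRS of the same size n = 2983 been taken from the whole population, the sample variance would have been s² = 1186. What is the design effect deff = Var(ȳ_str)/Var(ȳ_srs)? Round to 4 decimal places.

Var(ȳ_str) = Σ Wₕ²(1−fₕ)sₕ²/nₕ with Wₕ = Nₕ/29213:
  Public: (3906/29213)²·(1−536/3906)·150.8/536 = 0.0043395668
  Private: (15635/29213)²·(1−280/15635)·816.7/280 = 0.82054029
  Nonprofit: (9672/29213)²·(1−2167/9672)·855.5/2167 = 0.033579619
  → Var(ȳ_str) = 0.85845948.
Var(ȳ_srs) = (1 − 2983/29213)·1186/2983 = 0.35698796.
deff = 0.85845948 / 0.35698796 = 2.4047.

2.4047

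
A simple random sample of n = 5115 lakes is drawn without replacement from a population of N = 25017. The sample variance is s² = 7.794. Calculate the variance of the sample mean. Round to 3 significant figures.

Under SRS without replacement, Var(ȳ) = (1 − f)·s²/n with f = n/N = 5115/25017 = 0.20446097.
Var(ȳ) = (1 − 0.20446097)·7.794/5115 = 0.79553903·0.0015237537 = 0.0012122055.

0.00121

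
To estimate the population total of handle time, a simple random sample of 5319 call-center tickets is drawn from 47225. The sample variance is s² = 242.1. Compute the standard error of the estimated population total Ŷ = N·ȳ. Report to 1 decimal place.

Var(Ŷ) = N²·Var(ȳ) = N²·(1 − n/N)·s²/n.
f = 5319/47225 = 0.11263102; Var(ȳ) = 0.88736898·242.1/5319 = 0.040389552.
Var(Ŷ) = 47225² · 0.040389552 = 9.0076804 × 10^7.
SE(Ŷ) = √(9.0076804 × 10^7) = 9490.9.

9490.9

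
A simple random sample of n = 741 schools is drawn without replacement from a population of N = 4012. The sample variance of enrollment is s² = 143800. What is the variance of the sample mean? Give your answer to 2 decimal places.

Under SRS without replacement, Var(ȳ) = (1 − f)·s²/n with f = n/N = 741/4012 = 0.18469591.
Var(ȳ) = (1 − 0.18469591)·143800/741 = 0.81530409·194.06208 = 158.21961.

158.22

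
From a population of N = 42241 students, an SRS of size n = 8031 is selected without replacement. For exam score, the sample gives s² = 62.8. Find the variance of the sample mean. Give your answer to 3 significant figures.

0.00633

Under SRS without replacement, Var(ȳ) = (1 − f)·s²/n with f = n/N = 8031/42241 = 0.19012334.
Var(ȳ) = (1 − 0.19012334)·62.8/8031 = 0.80987666·0.0078196987 = 0.0063329914.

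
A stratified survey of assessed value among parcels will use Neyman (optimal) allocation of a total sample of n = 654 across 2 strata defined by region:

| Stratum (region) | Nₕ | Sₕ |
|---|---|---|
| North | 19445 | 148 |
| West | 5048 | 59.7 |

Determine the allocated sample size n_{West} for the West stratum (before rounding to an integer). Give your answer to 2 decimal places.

Neyman allocation: nₕ = n·NₕSₕ / Σⱼ NⱼSⱼ.
Σ NⱼSⱼ = 19445·148 + 5048·59.7 = 3.1792256 × 10^6.
n_{West} = 654·5048·59.7 / (3.1792256 × 10^6) = 61.99.

61.99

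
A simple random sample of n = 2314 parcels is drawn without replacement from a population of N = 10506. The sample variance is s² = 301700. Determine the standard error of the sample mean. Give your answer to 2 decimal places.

Under SRS without replacement, Var(ȳ) = (1 − f)·s²/n with f = n/N = 2314/10506 = 0.22025509.
Var(ȳ) = (1 − 0.22025509)·301700/2314 = 0.77974491·130.38029 = 101.66337.
SE(ȳ) = √(101.66337) = 10.08.

10.08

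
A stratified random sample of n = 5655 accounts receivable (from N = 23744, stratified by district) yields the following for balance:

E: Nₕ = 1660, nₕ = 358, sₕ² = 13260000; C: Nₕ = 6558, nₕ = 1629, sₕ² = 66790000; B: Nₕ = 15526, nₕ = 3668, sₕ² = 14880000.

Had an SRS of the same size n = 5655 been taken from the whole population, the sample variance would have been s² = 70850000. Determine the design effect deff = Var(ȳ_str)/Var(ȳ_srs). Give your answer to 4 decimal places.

0.4000

Var(ȳ_str) = Σ Wₕ²(1−fₕ)sₕ²/nₕ with Wₕ = Nₕ/23744:
  E: (1660/23744)²·(1−358/1660)·13260000/358 = 141.99459
  C: (6558/23744)²·(1−1629/6558)·66790000/1629 = 2350.7845
  B: (15526/23744)²·(1−3668/15526)·14880000/3668 = 1324.759
  → Var(ȳ_str) = 3817.5381.
Var(ȳ_srs) = (1 − 5655/23744)·70850000/5655 = 9544.8239.
deff = 3817.5381 / 9544.8239 = 0.4000.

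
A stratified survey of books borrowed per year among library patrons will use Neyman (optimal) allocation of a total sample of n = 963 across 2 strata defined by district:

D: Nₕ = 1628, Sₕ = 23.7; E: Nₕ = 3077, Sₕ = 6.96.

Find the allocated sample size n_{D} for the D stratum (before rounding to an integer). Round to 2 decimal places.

Neyman allocation: nₕ = n·NₕSₕ / Σⱼ NⱼSⱼ.
Σ NⱼSⱼ = 1628·23.7 + 3077·6.96 = 59999.52.
n_{D} = 963·1628·23.7 / 59999.52 = 619.27.

619.27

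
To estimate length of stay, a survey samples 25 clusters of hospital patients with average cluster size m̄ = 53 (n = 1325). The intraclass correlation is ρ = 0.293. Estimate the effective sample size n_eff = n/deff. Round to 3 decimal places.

81.609

deff = 1 + (53 − 1)·0.293 = 1 + 15.236 = 16.236.
n_eff = 1325 / 16.236 = 81.609.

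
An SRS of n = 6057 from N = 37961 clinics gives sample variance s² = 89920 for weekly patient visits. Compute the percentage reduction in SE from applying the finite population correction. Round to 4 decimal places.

f = n/N = 6057/37961 = 0.15955849.
SE_no-fpc = √(s²/n) = 3.8530031; SE_fpc = √((1−f)s²/n) = 3.5322636.
Ratio = √(1−f) = 0.91675597. Reduction = 100·(1 − 0.91675597) = 8.3244%.

8.3244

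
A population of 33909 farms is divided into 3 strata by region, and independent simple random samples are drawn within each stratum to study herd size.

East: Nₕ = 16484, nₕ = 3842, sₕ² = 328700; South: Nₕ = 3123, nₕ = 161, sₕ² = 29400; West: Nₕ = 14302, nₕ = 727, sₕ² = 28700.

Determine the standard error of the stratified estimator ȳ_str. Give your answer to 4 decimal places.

4.8622

Var(ȳ_str) = Σₕ Wₕ²(1 − fₕ)sₕ²/nₕ with Wₕ = Nₕ/N, N = 33909.
East: Wₕ = 0.48612463; term = 0.48612463²·(1 − 0.23307450)·328700/3842 = 15.505678.
South: Wₕ = 0.09209944; term = 0.09209944²·(1 − 0.05155299)·29400/161 = 1.4690904.
West: Wₕ = 0.42177593; term = 0.42177593²·(1 − 0.05083205)·28700/727 = 6.6658285.
Sum = 23.640597.
SE = √(23.640597) = 4.8622.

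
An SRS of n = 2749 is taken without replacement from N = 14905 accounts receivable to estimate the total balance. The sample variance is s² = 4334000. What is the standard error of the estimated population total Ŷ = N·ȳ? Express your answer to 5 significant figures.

534460

Var(Ŷ) = N²·Var(ȳ) = N²·(1 − n/N)·s²/n.
f = 2749/14905 = 0.18443475; Var(ȳ) = 0.81556525·4334000/2749 = 1285.7984.
Var(Ŷ) = 14905² · 1285.7984 = 2.8565172 × 10^11.
SE(Ŷ) = √(2.8565172 × 10^11) = 534460.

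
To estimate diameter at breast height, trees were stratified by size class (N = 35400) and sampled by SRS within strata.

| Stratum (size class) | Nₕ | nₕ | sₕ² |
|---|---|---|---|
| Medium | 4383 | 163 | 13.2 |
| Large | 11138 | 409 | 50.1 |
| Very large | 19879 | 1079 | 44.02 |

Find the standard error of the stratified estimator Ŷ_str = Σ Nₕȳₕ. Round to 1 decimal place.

Var(Ŷ_str) = Σₕ Nₕ²(1 − fₕ)sₕ²/nₕ.
Medium: 4383²·(1 − 163/4383)·13.2/163 = 1.4978566 × 10^6.
Large: 11138²·(1 − 409/11138)·50.1/409 = 1.4637971 × 10^7.
Very large: 19879²·(1 − 1079/19879)·44.02/1079 = 1.524688 × 10^7.
Sum = 3.1382708 × 10^7.
SE = √(3.1382708 × 10^7) = 5602.0.

5602.0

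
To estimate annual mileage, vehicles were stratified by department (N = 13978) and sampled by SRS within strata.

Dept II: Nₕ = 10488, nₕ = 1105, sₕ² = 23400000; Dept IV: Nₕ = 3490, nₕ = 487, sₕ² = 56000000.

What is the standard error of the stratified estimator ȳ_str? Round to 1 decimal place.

129.7

Var(ȳ_str) = Σₕ Wₕ²(1 − fₕ)sₕ²/nₕ with Wₕ = Nₕ/N, N = 13978.
Dept II: Wₕ = 0.75032193; term = 0.75032193²·(1 − 0.10535850)·23400000/1105 = 10665.91.
Dept IV: Wₕ = 0.24967807; term = 0.24967807²·(1 − 0.13954155)·56000000/487 = 6168.0765.
Sum = 16833.987.
SE = √(16833.987) = 129.7.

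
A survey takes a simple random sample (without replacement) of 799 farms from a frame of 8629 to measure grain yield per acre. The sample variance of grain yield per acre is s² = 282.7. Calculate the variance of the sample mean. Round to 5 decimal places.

0.32106

Under SRS without replacement, Var(ȳ) = (1 − f)·s²/n with f = n/N = 799/8629 = 0.09259474.
Var(ȳ) = (1 − 0.09259474)·282.7/799 = 0.90740526·0.35381727 = 0.32105565.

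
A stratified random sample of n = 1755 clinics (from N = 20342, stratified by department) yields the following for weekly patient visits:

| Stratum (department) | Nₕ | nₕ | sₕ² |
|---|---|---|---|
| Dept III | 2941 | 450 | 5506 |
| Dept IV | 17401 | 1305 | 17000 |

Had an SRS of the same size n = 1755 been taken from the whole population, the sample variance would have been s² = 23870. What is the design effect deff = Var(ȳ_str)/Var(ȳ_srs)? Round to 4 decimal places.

0.7269

Var(ȳ_str) = Σ Wₕ²(1−fₕ)sₕ²/nₕ with Wₕ = Nₕ/20342:
  Dept III: (2941/20342)²·(1−450/2941)·5506/450 = 0.21662329
  Dept IV: (17401/20342)²·(1−1305/17401)·17000/1305 = 8.8174556
  → Var(ȳ_str) = 9.0340789.
Var(ȳ_srs) = (1 − 1755/20342)·23870/1755 = 12.427705.
deff = 9.0340789 / 12.427705 = 0.7269.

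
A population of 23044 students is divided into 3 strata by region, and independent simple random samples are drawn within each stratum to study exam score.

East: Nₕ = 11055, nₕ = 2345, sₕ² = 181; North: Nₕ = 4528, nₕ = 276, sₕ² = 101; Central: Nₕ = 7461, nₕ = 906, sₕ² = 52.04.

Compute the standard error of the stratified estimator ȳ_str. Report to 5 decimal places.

0.18043

Var(ȳ_str) = Σₕ Wₕ²(1 − fₕ)sₕ²/nₕ with Wₕ = Nₕ/N, N = 23044.
East: Wₕ = 0.47973442; term = 0.47973442²·(1 − 0.21212121)·181/2345 = 0.013995773.
North: Wₕ = 0.19649366; term = 0.19649366²·(1 − 0.06095406)·101/276 = 0.013267718.
Central: Wₕ = 0.32377191; term = 0.32377191²·(1 − 0.12143144)·52.04/906 = 0.0052900904.
Sum = 0.032553581.
SE = √(0.032553581) = 0.18043.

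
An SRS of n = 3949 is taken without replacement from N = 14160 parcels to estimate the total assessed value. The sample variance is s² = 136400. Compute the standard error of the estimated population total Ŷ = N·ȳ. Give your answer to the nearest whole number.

70669

Var(Ŷ) = N²·Var(ȳ) = N²·(1 − n/N)·s²/n.
f = 3949/14160 = 0.27888418; Var(ȳ) = 0.72111582·136400/3949 = 24.907622.
Var(Ŷ) = 14160² · 24.907622 = 4.9941177 × 10^9.
SE(Ŷ) = √(4.9941177 × 10^9) = 70669.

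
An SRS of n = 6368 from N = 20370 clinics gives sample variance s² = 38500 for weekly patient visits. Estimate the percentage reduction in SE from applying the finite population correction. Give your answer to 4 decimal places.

17.0914

f = n/N = 6368/20370 = 0.31261659.
SE_no-fpc = √(s²/n) = 2.4588319; SE_fpc = √((1−f)s²/n) = 2.0385828.
Ratio = √(1−f) = 0.82908589. Reduction = 100·(1 − 0.82908589) = 17.0914%.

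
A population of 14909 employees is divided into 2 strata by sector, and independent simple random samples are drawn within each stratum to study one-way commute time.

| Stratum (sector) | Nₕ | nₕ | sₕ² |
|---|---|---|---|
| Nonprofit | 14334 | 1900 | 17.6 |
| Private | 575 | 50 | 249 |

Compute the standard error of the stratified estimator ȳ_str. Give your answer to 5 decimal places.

Var(ȳ_str) = Σₕ Wₕ²(1 − fₕ)sₕ²/nₕ with Wₕ = Nₕ/N, N = 14909.
Nonprofit: Wₕ = 0.96143269; term = 0.96143269²·(1 − 0.13255197)·17.6/1900 = 0.0074274596.
Private: Wₕ = 0.03856731; term = 0.03856731²·(1 − 0.08695652)·249/50 = 0.0067633126.
Sum = 0.014190772.
SE = √(0.014190772) = 0.11913.

0.11913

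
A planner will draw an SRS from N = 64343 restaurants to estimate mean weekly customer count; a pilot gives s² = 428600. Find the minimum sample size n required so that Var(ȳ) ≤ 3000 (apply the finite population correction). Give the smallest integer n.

143

Without fpc, n₀ = s²/D = 428600/3000 = 142.8667.
With fpc, (1 − n/N)·s²/n ≤ D requires n ≥ n₀/(1 + n₀/N) = 142.8667/(1 + 142.8667/64343) = 142.5502.
Rounding up, n = 143.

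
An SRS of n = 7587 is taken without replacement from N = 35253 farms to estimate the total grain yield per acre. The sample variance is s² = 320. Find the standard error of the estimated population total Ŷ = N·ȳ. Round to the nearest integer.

6414

Var(Ŷ) = N²·Var(ȳ) = N²·(1 − n/N)·s²/n.
f = 7587/35253 = 0.21521573; Var(ȳ) = 0.78478427·320/7587 = 0.033100167.
Var(Ŷ) = 35253² · 0.033100167 = 4.1136027 × 10^7.
SE(Ŷ) = √(4.1136027 × 10^7) = 6414.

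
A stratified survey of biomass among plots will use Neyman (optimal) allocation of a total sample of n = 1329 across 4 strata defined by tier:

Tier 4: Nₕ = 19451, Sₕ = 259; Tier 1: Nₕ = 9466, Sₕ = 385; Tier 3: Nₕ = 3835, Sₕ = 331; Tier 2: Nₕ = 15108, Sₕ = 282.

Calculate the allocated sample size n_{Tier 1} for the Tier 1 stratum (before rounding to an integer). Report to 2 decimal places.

Neyman allocation: nₕ = n·NₕSₕ / Σⱼ NⱼSⱼ.
Σ NⱼSⱼ = 19451·259 + 9466·385 + 3835·331 + 15108·282 = 1.421206 × 10^7.
n_{Tier 1} = 1329·9466·385 / (1.421206 × 10^7) = 340.80.

340.80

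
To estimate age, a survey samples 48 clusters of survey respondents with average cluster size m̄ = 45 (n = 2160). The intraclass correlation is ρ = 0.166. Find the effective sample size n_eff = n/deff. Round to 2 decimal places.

deff = 1 + (45 − 1)·0.166 = 1 + 7.304 = 8.304.
n_eff = 2160 / 8.304 = 260.12.

260.12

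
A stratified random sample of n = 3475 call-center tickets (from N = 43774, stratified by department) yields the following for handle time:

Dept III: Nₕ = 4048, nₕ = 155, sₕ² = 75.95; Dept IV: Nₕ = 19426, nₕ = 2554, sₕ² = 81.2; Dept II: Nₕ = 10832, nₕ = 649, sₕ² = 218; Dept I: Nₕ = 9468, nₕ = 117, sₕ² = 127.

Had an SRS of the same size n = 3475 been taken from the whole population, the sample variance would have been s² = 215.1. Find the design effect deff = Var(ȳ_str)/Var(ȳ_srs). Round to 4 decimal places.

Var(ȳ_str) = Σ Wₕ²(1−fₕ)sₕ²/nₕ with Wₕ = Nₕ/43774:
  Dept III: (4048/43774)²·(1−155/4048)·75.95/155 = 0.0040298467
  Dept IV: (19426/43774)²·(1−2554/19426)·81.2/2554 = 0.005438168
  Dept II: (10832/43774)²·(1−649/10832)·218/649 = 0.01933587
  Dept I: (9468/43774)²·(1−117/9468)·127/117 = 0.050153552
  → Var(ȳ_str) = 0.078957437.
Var(ȳ_srs) = (1 − 3475/43774)·215.1/3475 = 0.056985405.
deff = 0.078957437 / 0.056985405 = 1.3856.

1.3856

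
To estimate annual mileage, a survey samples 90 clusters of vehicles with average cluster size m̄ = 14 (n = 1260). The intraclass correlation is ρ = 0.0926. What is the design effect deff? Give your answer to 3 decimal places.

2.204

deff = 1 + (14 − 1)·0.0926 = 1 + 1.2038 = 2.2038.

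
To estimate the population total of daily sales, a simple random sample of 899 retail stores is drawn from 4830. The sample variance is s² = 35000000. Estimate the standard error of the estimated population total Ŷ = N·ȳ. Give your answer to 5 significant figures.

Var(Ŷ) = N²·Var(ȳ) = N²·(1 − n/N)·s²/n.
f = 899/4830 = 0.18612836; Var(ȳ) = 0.81387164·35000000/899 = 31685.77.
Var(Ŷ) = 4830² · 31685.77 = 7.3919416 × 10^11.
SE(Ŷ) = √(7.3919416 × 10^11) = 859760.

859760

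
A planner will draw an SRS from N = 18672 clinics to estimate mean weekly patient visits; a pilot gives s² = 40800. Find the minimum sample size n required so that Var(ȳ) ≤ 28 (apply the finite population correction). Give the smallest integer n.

Without fpc, n₀ = s²/D = 40800/28 = 1457.1429.
With fpc, (1 − n/N)·s²/n ≤ D requires n ≥ n₀/(1 + n₀/N) = 1457.1429/(1 + 1457.1429/18672) = 1351.6607.
Rounding up, n = 1352.

1352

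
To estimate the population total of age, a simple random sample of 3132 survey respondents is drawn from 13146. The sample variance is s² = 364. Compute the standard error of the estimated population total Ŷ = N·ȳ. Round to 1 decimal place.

3911.5

Var(Ŷ) = N²·Var(ȳ) = N²·(1 − n/N)·s²/n.
f = 3132/13146 = 0.23824738; Var(ȳ) = 0.76175262·364/3132 = 0.088530637.
Var(Ŷ) = 13146² · 0.088530637 = 1.5299627 × 10^7.
SE(Ŷ) = √(1.5299627 × 10^7) = 3911.5.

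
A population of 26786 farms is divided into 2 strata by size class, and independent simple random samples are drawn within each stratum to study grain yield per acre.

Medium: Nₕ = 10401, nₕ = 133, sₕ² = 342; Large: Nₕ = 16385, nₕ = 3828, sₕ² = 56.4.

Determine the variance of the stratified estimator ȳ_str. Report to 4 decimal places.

0.3870

Var(ȳ_str) = Σₕ Wₕ²(1 − fₕ)sₕ²/nₕ with Wₕ = Nₕ/N, N = 26786.
Medium: Wₕ = 0.38829986; term = 0.38829986²·(1 − 0.01278723)·342/133 = 0.38275396.
Large: Wₕ = 0.61170014; term = 0.61170014²·(1 − 0.23362832)·56.4/3828 = 0.0042249715.
Sum = 0.38697893.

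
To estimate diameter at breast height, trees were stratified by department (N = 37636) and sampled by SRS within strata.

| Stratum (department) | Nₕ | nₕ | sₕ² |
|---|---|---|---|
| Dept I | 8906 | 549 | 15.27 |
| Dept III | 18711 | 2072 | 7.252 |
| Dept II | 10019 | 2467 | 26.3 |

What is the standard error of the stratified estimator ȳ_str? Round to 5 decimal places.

Var(ȳ_str) = Σₕ Wₕ²(1 − fₕ)sₕ²/nₕ with Wₕ = Nₕ/N, N = 37636.
Dept I: Wₕ = 0.23663514; term = 0.23663514²·(1 − 0.06164384)·15.27/549 = 0.00146148.
Dept III: Wₕ = 0.49715698; term = 0.49715698²·(1 − 0.11073700)·7.252/2072 = 7.692816 × 10^-4.
Dept II: Wₕ = 0.26620789; term = 0.26620789²·(1 − 0.24623216)·26.3/2467 = 5.6946369 × 10^-4.
Sum = 0.0028002253.
SE = √(0.0028002253) = 0.05292.

0.05292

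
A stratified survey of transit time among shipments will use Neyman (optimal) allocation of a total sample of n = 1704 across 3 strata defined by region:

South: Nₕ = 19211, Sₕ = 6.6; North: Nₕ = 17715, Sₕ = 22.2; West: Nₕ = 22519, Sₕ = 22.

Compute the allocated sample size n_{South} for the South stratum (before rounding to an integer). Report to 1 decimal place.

Neyman allocation: nₕ = n·NₕSₕ / Σⱼ NⱼSⱼ.
Σ NⱼSⱼ = 19211·6.6 + 17715·22.2 + 22519·22 = 1.0154836 × 10^6.
n_{South} = 1704·19211·6.6 / (1.0154836 × 10^6) = 212.8.

212.8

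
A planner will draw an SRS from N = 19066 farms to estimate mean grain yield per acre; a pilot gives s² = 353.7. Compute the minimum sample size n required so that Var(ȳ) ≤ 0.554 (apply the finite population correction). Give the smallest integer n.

Without fpc, n₀ = s²/D = 353.7/0.554 = 638.4477.
With fpc, (1 − n/N)·s²/n ≤ D requires n ≥ n₀/(1 + n₀/N) = 638.4477/(1 + 638.4477/19066) = 617.7612.
Rounding up, n = 618.

618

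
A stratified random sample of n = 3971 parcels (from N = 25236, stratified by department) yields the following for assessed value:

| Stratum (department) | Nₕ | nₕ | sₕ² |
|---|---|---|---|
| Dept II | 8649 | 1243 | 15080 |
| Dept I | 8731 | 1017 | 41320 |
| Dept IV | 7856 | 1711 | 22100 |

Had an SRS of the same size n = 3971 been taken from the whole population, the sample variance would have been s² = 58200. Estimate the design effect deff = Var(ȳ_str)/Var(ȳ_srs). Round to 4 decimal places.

Var(ȳ_str) = Σ Wₕ²(1−fₕ)sₕ²/nₕ with Wₕ = Nₕ/25236:
  Dept II: (8649/25236)²·(1−1243/8649)·15080/1243 = 1.2202218
  Dept I: (8731/25236)²·(1−1017/8731)·41320/1017 = 4.2967684
  Dept IV: (7856/25236)²·(1−1711/7856)·22100/1711 = 0.97909445
  → Var(ȳ_str) = 6.4960847.
Var(ȳ_srs) = (1 − 3971/25236)·58200/3971 = 12.350029.
deff = 6.4960847 / 12.350029 = 0.5260.

0.5260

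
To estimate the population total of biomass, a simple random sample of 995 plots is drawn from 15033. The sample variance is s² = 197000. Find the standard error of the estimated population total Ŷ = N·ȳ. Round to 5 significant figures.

Var(Ŷ) = N²·Var(ȳ) = N²·(1 − n/N)·s²/n.
f = 995/15033 = 0.06618772; Var(ȳ) = 0.93381228·197000/995 = 184.88545.
Var(Ŷ) = 15033² · 184.88545 = 4.1782464 × 10^10.
SE(Ŷ) = √(4.1782464 × 10^10) = 204410.

204410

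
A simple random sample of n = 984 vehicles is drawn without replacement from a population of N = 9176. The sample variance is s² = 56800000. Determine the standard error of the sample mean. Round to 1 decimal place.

Under SRS without replacement, Var(ȳ) = (1 − f)·s²/n with f = n/N = 984/9176 = 0.10723627.
Var(ȳ) = (1 − 0.10723627)·56800000/984 = 0.89276373·57723.577 = 51533.516.
SE(ȳ) = √(51533.516) = 227.0.

227.0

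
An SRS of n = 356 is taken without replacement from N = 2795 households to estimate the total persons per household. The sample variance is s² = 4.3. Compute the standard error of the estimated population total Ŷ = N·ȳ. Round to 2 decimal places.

286.95

Var(Ŷ) = N²·Var(ȳ) = N²·(1 − n/N)·s²/n.
f = 356/2795 = 0.12737030; Var(ȳ) = 0.87262970·4.3/356 = 0.01054019.
Var(Ŷ) = 2795² · 0.01054019 = 82340.228.
SE(Ŷ) = √(82340.228) = 286.95.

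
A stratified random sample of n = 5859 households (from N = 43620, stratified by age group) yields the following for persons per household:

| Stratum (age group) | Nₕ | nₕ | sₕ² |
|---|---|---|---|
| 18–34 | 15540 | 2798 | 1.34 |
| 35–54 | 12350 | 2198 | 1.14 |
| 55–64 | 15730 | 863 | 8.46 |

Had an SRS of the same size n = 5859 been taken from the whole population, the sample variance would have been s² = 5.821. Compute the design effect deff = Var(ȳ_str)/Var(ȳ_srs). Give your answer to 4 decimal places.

Var(ȳ_str) = Σ Wₕ²(1−fₕ)sₕ²/nₕ with Wₕ = Nₕ/43620:
  18–34: (15540/43620)²·(1−2798/15540)·1.34/2798 = 4.9839581 × 10^-5
  35–54: (12350/43620)²·(1−2198/12350)·1.14/2198 = 3.417625 × 10^-5
  55–64: (15730/43620)²·(1−863/15730)·8.46/863 = 0.0012048703
  → Var(ȳ_str) = 0.0012888861.
Var(ȳ_srs) = (1 − 5859/43620)·5.821/5859 = 8.6006629 × 10^-4.
deff = 0.0012888861 / (8.6006629 × 10^-4) = 1.4986.

1.4986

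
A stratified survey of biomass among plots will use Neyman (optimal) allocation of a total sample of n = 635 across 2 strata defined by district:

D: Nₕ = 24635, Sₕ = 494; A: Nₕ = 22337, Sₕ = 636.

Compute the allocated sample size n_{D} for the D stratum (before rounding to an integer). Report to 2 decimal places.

Neyman allocation: nₕ = n·NₕSₕ / Σⱼ NⱼSⱼ.
Σ NⱼSⱼ = 24635·494 + 22337·636 = 2.6376022 × 10^7.
n_{D} = 635·24635·494 / (2.6376022 × 10^7) = 292.98.

292.98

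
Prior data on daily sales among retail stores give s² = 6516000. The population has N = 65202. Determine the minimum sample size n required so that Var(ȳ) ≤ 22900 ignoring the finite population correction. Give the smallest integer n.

285

Without fpc, n₀ = s²/D = 6516000/22900 = 284.5415.
Rounding up, n = 285.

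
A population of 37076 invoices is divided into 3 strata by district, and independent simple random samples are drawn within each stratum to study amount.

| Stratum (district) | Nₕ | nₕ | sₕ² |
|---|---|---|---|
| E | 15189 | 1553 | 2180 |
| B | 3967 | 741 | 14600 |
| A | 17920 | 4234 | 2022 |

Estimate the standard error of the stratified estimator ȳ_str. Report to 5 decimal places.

Var(ȳ_str) = Σₕ Wₕ²(1 − fₕ)sₕ²/nₕ with Wₕ = Nₕ/N, N = 37076.
E: Wₕ = 0.40967203; term = 0.40967203²·(1 − 0.10224505)·2180/1553 = 0.21150248.
B: Wₕ = 0.10699644; term = 0.10699644²·(1 − 0.18679103)·14600/741 = 0.18343215.
A: Wₕ = 0.48333154; term = 0.48333154²·(1 − 0.23627232)·2022/4234 = 0.085203825.
Sum = 0.48013846.
SE = √(0.48013846) = 0.69292.

0.69292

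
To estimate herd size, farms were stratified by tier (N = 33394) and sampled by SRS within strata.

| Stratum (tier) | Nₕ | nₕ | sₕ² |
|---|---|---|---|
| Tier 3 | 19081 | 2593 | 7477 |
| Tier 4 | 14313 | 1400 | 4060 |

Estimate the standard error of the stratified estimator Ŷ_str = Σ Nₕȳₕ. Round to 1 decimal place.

37989.1

Var(Ŷ_str) = Σₕ Nₕ²(1 − fₕ)sₕ²/nₕ.
Tier 3: 19081²·(1 − 2593/19081)·7477/2593 = 9.0718106 × 10^8.
Tier 4: 14313²·(1 − 1400/14313)·4060/1400 = 5.3598893 × 10^8.
Sum = 1.44317 × 10^9.
SE = √(1.44317 × 10^9) = 37989.1.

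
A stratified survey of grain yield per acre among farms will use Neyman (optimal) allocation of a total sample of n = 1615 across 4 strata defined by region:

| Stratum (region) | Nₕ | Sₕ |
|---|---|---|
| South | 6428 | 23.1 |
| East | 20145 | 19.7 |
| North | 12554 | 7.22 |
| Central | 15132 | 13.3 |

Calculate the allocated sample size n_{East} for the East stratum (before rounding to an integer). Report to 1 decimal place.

Neyman allocation: nₕ = n·NₕSₕ / Σⱼ NⱼSⱼ.
Σ NⱼSⱼ = 6428·23.1 + 20145·19.7 + 12554·7.22 + 15132·13.3 = 837238.78.
n_{East} = 1615·20145·19.7 / 837238.78 = 765.5.

765.5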